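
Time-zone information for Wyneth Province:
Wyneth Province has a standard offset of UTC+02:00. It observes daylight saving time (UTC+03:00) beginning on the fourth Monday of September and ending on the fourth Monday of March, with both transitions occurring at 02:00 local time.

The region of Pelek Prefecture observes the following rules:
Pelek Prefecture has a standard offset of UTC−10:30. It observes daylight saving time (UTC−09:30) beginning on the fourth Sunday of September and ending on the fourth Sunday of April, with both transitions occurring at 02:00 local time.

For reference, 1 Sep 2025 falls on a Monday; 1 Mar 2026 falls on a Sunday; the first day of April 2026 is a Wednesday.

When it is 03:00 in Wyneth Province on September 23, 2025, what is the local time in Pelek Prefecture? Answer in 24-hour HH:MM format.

13:30

1 September 2025 is a Monday, so the first Monday is September 1 and the fourth is September 22.
1 March 2026 is a Sunday, so the first Monday is March 2 and the fourth is March 23.
September 23, 2025 lies within the daylight-saving period (22 September 2025 – 23 March 2026), so Wyneth Province is on daylight time, UTC+03:00.
03:00 Wyneth Province − 3h = 00:00 UTC.
1 September 2025 is a Monday, so the first Sunday is September 7 and the fourth is September 28.
1 April 2026 is a Wednesday, so the first Sunday is April 5 and the fourth is April 26.
At the standard offset (UTC−10:30), 00:00 UTC − 10h30m = 13:30 Pelek Prefecture standard time (rolling into the previous day, 22 September 2025).
The standard-time date in Pelek Prefecture, September 22, 2025, is outside the daylight-saving period (28 September 2025 – 26 April 2026), so Pelek Prefecture is on standard time, UTC−10:30.
00:00 UTC − 10h30m = 13:30 Pelek Prefecture (rolling into the previous day, 22 September 2025).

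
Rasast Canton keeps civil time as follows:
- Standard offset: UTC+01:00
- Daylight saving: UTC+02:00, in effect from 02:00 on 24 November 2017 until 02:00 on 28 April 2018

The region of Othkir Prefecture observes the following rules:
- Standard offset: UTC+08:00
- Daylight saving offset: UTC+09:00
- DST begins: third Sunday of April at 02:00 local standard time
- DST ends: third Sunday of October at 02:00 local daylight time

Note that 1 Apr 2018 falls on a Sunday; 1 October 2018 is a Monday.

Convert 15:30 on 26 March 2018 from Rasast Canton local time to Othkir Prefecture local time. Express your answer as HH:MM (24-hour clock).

26 March 2018 lies within the daylight-saving period (24 November 2017 – 28 April 2018), so Rasast Canton is on daylight time, UTC+02:00.
15:30 Rasast Canton − 2h = 13:30 UTC.
1 April 2018 is a Sunday, so the first Sunday is April 1 and the third is April 15.
1 October 2018 is a Monday, so the first Sunday is October 7 and the third is October 21.
At the standard offset (UTC+08:00), 13:30 UTC + 8h = 21:30 Othkir Prefecture standard time.
The standard-time date in Othkir Prefecture, 26 March 2018, does not fall between 15 April and 21 October, so daylight saving is not in effect and Othkir Prefecture is at UTC+08:00.
13:30 UTC + 8h = 21:30 Othkir Prefecture.

21:30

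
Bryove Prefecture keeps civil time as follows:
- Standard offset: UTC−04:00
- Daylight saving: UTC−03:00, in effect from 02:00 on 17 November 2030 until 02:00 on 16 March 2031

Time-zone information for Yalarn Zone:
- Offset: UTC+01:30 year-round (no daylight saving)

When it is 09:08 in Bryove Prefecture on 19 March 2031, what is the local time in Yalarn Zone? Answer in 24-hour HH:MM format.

14:38

19 March 2031 is outside the daylight-saving period (17 November 2030 – 16 March 2031), so Bryove Prefecture is on standard time, UTC−04:00.
09:08 Bryove Prefecture + 4h = 13:08 UTC.
Yalarn Zone has no daylight saving, so its offset is UTC+01:30 year-round.
13:08 UTC + 1h30m = 14:38 Yalarn Zone.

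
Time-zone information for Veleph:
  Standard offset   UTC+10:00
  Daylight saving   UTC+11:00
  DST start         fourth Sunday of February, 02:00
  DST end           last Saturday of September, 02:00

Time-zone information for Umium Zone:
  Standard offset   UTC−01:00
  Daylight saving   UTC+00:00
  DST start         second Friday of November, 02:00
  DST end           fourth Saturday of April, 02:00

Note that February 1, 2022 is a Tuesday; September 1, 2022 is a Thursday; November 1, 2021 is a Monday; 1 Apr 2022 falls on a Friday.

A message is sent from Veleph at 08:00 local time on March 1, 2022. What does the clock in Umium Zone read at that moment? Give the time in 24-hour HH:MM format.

1 February 2022 is a Tuesday, so the first Sunday is February 6 and the fourth is February 27.
1 September 2022 is a Thursday, so Saturdays fall on 3, 10, 17, 24; the last is September 24.
March 1, 2022 lies within the daylight-saving period (27 February – 24 September), so Veleph is on daylight time, UTC+11:00.
08:00 Veleph − 11h = 21:00 UTC (rolling into the previous day, 28 February 2022).
1 November 2021 is a Monday, so the first Friday is November 5 and the second is November 12.
1 April 2022 is a Friday, so the first Saturday is April 2 and the fourth is April 23.
At the standard offset (UTC−01:00), 21:00 UTC − 1h = 20:00 Umium Zone standard time.
The standard-time date in Umium Zone, February 28, 2022, falls between 12 November 2021 and 23 April 2022, so daylight saving is in effect and Umium Zone is at UTC+00:00.
21:00 UTC + 0h = 21:00 Umium Zone.

21:00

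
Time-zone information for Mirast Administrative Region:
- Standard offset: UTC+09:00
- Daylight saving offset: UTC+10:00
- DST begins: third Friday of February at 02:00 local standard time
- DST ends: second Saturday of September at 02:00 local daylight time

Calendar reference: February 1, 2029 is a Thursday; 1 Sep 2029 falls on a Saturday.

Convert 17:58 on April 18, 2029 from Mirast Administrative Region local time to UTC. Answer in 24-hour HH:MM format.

07:58

1 February 2029 is a Thursday, so the first Friday is February 2 and the third is February 16.
1 September 2029 is a Saturday, so the first Saturday is September 1 and the second is September 8.
April 18, 2029 falls between 16 February and 8 September, so daylight saving is in effect and Mirast Administrative Region is at UTC+10:00.
17:58 local − 10h = 07:58 UTC.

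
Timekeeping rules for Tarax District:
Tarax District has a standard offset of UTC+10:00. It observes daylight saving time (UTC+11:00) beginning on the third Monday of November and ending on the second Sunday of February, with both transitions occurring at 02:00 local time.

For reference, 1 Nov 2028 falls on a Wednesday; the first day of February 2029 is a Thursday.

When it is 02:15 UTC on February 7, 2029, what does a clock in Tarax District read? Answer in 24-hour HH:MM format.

1 November 2028 is a Wednesday, so the first Monday is November 6 and the third is November 20.
1 February 2029 is a Thursday, so the first Sunday is February 4 and the second is February 11.
At the standard offset (UTC+10:00), 02:15 UTC + 10h = 12:15 Tarax District standard time.
The standard-time date in Tarax District, February 7, 2029, falls between 20 November 2028 and 11 February 2029, so daylight saving is in effect and Tarax District is at UTC+11:00.
02:15 UTC + 11h = 13:15 local.

13:15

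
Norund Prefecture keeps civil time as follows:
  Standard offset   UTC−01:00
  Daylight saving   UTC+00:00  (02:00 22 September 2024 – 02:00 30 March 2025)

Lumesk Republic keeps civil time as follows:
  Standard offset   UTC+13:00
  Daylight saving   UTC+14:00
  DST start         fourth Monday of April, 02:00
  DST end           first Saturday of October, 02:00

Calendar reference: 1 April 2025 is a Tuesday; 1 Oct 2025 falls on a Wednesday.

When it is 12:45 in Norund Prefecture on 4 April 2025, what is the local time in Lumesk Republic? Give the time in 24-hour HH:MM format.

02:45

Daylight saving runs 22 September 2024 – 30 March 2025; 4 April 2025 is outside that window, so Norund Prefecture is on standard time at UTC−01:00.
12:45 Norund Prefecture + 1h = 13:45 UTC.
1 April 2025 is a Tuesday, so the first Monday is April 7 and the fourth is April 28.
1 October 2025 is a Wednesday, so the first Saturday is October 4.
At the standard offset (UTC+13:00), 13:45 UTC + 13h = 02:45 Lumesk Republic standard time (rolling into the next day, 5 April 2025).
The standard-time date in Lumesk Republic, 5 April 2025, does not fall between 28 April and 4 October, so daylight saving is not in effect and Lumesk Republic is at UTC+13:00.
13:45 UTC + 13h = 02:45 Lumesk Republic (rolling into the next day, 5 April 2025).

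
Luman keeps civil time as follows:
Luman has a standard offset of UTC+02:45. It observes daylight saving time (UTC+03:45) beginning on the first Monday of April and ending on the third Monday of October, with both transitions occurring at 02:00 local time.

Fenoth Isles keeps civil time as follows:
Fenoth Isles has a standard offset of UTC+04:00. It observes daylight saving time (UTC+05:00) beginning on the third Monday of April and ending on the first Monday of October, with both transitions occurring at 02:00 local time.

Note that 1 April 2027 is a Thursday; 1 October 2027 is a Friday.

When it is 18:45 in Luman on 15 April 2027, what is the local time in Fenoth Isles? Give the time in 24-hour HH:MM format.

1 April 2027 is a Thursday, so the first Monday is April 5.
1 October 2027 is a Friday, so the first Monday is October 4 and the third is October 18.
15 April 2027 falls between 5 April and 18 October, so daylight saving is in effect and Luman is at UTC+03:45.
18:45 Luman − 3h45m = 15:00 UTC.
1 April 2027 is a Thursday, so the first Monday is April 5 and the third is April 19.
1 October 2027 is a Friday, so the first Monday is October 4.
At the standard offset (UTC+04:00), 15:00 UTC + 4h = 19:00 Fenoth Isles standard time.
Daylight saving runs 19 April – 4 October; the standard-time date in Fenoth Isles, 15 April 2027, is outside that window, so Fenoth Isles is on standard time at UTC+04:00.
15:00 UTC + 4h = 19:00 Fenoth Isles.

19:00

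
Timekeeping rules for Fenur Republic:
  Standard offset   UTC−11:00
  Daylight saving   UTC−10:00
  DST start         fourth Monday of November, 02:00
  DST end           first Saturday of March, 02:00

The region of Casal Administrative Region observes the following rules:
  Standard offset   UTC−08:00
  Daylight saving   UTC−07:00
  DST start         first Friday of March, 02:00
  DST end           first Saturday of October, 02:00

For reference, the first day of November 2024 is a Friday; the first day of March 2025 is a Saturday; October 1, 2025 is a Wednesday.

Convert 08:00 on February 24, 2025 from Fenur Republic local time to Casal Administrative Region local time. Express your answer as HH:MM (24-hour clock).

1 November 2024 is a Friday, so the first Monday is November 4 and the fourth is November 25.
1 March 2025 is a Saturday, so the first Saturday is March 1.
Daylight saving runs 25 November 2024 – 1 March 2025; February 24, 2025 is inside that window, so Fenur Republic is at UTC−10:00.
08:00 Fenur Republic + 10h = 18:00 UTC.
1 March 2025 is a Saturday, so the first Friday is March 7.
1 October 2025 is a Wednesday, so the first Saturday is October 4.
At the standard offset (UTC−08:00), 18:00 UTC − 8h = 10:00 Casal Administrative Region standard time.
The standard-time date in Casal Administrative Region, February 24, 2025, is outside the daylight-saving period (7 March – 4 October), so Casal Administrative Region is on standard time, UTC−08:00.
18:00 UTC − 8h = 10:00 Casal Administrative Region.

10:00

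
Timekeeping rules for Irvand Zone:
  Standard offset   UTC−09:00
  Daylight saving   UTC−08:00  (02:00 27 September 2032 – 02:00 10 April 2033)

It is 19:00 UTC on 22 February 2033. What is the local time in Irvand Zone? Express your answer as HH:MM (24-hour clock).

11:00

At the standard offset (UTC−09:00), 19:00 UTC − 9h = 10:00 Irvand Zone standard time.
The standard-time date in Irvand Zone, 22 February 2033, lies within the daylight-saving period (27 September 2032 – 10 April 2033), so Irvand Zone is on daylight time, UTC−08:00.
19:00 UTC − 8h = 11:00 local.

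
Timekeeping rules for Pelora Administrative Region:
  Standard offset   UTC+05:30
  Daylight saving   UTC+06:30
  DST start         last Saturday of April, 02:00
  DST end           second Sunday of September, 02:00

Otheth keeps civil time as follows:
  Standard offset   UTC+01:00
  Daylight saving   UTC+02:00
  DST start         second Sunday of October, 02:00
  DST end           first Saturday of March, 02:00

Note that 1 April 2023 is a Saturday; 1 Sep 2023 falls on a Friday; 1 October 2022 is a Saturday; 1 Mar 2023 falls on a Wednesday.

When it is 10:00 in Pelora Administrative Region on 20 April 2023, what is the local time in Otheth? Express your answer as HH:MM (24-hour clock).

05:30

1 April 2023 is a Saturday, so Saturdays fall on 1, 8, 15, 22, 29; the last is April 29.
1 September 2023 is a Friday, so the first Sunday is September 3 and the second is September 10.
20 April 2023 is outside the daylight-saving period (29 April – 10 September), so Pelora Administrative Region is on standard time, UTC+05:30.
10:00 Pelora Administrative Region − 5h30m = 04:30 UTC.
1 October 2022 is a Saturday, so the first Sunday is October 2 and the second is October 9.
1 March 2023 is a Wednesday, so the first Saturday is March 4.
At the standard offset (UTC+01:00), 04:30 UTC + 1h = 05:30 Otheth standard time.
Daylight saving runs 9 October 2022 – 4 March 2023; the standard-time date in Otheth, 20 April 2023, is outside that window, so Otheth is on standard time at UTC+01:00.
04:30 UTC + 1h = 05:30 Otheth.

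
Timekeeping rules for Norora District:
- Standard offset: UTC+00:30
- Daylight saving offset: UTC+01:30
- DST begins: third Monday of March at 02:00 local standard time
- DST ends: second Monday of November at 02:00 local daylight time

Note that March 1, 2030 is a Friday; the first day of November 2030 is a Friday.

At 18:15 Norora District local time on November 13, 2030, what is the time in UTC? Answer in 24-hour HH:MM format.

17:45

1 March 2030 is a Friday, so the first Monday is March 4 and the third is March 18.
1 November 2030 is a Friday, so the first Monday is November 4 and the second is November 11.
Daylight saving runs 18 March – 11 November; November 13, 2030 is outside that window, so Norora District is on standard time at UTC+00:30.
18:15 local − 0h30m = 17:45 UTC.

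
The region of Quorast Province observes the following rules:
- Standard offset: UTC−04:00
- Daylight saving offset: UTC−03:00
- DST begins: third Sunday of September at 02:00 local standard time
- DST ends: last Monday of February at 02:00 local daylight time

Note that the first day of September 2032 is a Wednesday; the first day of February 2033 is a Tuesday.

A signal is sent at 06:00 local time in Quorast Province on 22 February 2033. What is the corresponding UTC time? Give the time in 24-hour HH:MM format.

1 September 2032 is a Wednesday, so the first Sunday is September 5 and the third is September 19.
1 February 2033 is a Tuesday, so Mondays fall on 7, 14, 21, 28; the last is February 28.
22 February 2033 falls between 19 September 2032 and 28 February 2033, so daylight saving is in effect and Quorast Province is at UTC−03:00.
06:00 local + 3h = 09:00 UTC.

09:00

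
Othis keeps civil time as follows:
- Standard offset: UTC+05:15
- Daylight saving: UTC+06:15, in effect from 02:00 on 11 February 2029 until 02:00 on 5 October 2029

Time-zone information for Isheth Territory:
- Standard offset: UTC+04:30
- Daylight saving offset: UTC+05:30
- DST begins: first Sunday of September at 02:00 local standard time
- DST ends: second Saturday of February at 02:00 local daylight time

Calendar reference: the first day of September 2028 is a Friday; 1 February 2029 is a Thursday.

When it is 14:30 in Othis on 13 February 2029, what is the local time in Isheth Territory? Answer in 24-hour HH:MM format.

13 February 2029 falls between 11 February and 5 October, so daylight saving is in effect and Othis is at UTC+06:15.
14:30 Othis − 6h15m = 08:15 UTC.
1 September 2028 is a Friday, so the first Sunday is September 3.
1 February 2029 is a Thursday, so the first Saturday is February 3 and the second is February 10.
At the standard offset (UTC+04:30), 08:15 UTC + 4h30m = 12:45 Isheth Territory standard time.
Daylight saving runs 3 September 2028 – 10 February 2029; the standard-time date in Isheth Territory, 13 February 2029, is outside that window, so Isheth Territory is on standard time at UTC+04:30.
08:15 UTC + 4h30m = 12:45 Isheth Territory.

12:45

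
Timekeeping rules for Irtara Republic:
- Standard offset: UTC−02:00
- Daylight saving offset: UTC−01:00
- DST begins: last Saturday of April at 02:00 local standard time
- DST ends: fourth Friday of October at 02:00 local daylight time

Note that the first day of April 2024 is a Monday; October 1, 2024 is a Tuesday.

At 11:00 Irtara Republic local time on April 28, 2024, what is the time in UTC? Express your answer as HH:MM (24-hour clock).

12:00

1 April 2024 is a Monday, so Saturdays fall on 6, 13, 20, 27; the last is April 27.
1 October 2024 is a Tuesday, so the first Friday is October 4 and the fourth is October 25.
April 28, 2024 lies within the daylight-saving period (27 April – 25 October), so Irtara Republic is on daylight time, UTC−01:00.
11:00 local + 1h = 12:00 UTC.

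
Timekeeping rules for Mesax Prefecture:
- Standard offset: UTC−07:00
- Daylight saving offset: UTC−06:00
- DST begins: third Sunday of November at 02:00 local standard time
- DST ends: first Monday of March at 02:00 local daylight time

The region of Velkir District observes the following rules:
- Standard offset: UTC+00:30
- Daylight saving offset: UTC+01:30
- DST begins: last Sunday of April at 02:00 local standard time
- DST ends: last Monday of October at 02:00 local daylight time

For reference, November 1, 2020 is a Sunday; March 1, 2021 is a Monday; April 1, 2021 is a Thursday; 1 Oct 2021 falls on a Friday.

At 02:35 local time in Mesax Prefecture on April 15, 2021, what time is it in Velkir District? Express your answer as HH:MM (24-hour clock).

1 November 2020 is a Sunday, so the first Sunday is November 1 and the third is November 15.
1 March 2021 is a Monday, so the first Monday is March 1.
Daylight saving runs 15 November 2020 – 1 March 2021; April 15, 2021 is outside that window, so Mesax Prefecture is on standard time at UTC−07:00.
02:35 Mesax Prefecture + 7h = 09:35 UTC.
1 April 2021 is a Thursday, so Sundays fall on 4, 11, 18, 25; the last is April 25.
1 October 2021 is a Friday, so Mondays fall on 4, 11, 18, 25; the last is October 25.
At the standard offset (UTC+00:30), 09:35 UTC + 0h30m = 10:05 Velkir District standard time.
Daylight saving runs 25 April – 25 October; the standard-time date in Velkir District, April 15, 2021, is outside that window, so Velkir District is on standard time at UTC+00:30.
09:35 UTC + 0h30m = 10:05 Velkir District.

10:05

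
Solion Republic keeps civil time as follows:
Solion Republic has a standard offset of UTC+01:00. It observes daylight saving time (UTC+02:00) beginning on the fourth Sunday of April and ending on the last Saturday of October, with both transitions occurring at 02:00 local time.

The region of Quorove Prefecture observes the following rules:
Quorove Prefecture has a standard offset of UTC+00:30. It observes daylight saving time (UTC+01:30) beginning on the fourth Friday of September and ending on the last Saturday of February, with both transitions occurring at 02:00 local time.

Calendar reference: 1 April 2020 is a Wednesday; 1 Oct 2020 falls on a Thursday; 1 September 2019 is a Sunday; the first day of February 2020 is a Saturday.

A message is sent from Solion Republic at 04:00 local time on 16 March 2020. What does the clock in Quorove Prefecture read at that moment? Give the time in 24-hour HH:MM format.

03:30

1 April 2020 is a Wednesday, so the first Sunday is April 5 and the fourth is April 26.
1 October 2020 is a Thursday, so Saturdays fall on 3, 10, 17, 24, 31; the last is October 31.
16 March 2020 does not fall between 26 April and 31 October, so daylight saving is not in effect and Solion Republic is at UTC+01:00.
04:00 Solion Republic − 1h = 03:00 UTC.
1 September 2019 is a Sunday, so the first Friday is September 6 and the fourth is September 27.
1 February 2020 is a Saturday, so Saturdays fall on 1, 8, 15, 22, 29; the last is February 29.
At the standard offset (UTC+00:30), 03:00 UTC + 0h30m = 03:30 Quorove Prefecture standard time.
Daylight saving runs 27 September 2019 – 29 February 2020; the standard-time date in Quorove Prefecture, 16 March 2020, is outside that window, so Quorove Prefecture is on standard time at UTC+00:30.
03:00 UTC + 0h30m = 03:30 Quorove Prefecture.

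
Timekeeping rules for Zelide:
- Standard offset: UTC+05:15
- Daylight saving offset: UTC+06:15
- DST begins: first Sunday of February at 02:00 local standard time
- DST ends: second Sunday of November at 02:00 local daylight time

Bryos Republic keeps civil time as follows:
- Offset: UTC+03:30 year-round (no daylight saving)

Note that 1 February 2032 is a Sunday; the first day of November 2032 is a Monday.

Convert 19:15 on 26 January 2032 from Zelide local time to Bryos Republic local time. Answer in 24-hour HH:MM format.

1 February 2032 is a Sunday, so the first Sunday is February 1.
1 November 2032 is a Monday, so the first Sunday is November 7 and the second is November 14.
Daylight saving runs 1 February – 14 November; 26 January 2032 is outside that window, so Zelide is on standard time at UTC+05:15.
19:15 Zelide − 5h15m = 14:00 UTC.
Bryos Republic has no daylight saving, so its offset is UTC+03:30 year-round.
14:00 UTC + 3h30m = 17:30 Bryos Republic.

17:30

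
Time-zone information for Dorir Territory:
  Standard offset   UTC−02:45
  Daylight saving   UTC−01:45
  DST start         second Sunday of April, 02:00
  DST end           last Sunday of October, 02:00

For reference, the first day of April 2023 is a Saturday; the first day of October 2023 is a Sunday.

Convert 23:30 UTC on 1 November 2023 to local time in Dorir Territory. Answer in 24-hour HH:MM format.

20:45

1 April 2023 is a Saturday, so the first Sunday is April 2 and the second is April 9.
1 October 2023 is a Sunday, so Sundays fall on 1, 8, 15, 22, 29; the last is October 29.
At the standard offset (UTC−02:45), 23:30 UTC − 2h45m = 20:45 Dorir Territory standard time.
Daylight saving runs 9 April – 29 October; the standard-time date in Dorir Territory, 1 November 2023, is outside that window, so Dorir Territory is on standard time at UTC−02:45.
23:30 UTC − 2h45m = 20:45 local.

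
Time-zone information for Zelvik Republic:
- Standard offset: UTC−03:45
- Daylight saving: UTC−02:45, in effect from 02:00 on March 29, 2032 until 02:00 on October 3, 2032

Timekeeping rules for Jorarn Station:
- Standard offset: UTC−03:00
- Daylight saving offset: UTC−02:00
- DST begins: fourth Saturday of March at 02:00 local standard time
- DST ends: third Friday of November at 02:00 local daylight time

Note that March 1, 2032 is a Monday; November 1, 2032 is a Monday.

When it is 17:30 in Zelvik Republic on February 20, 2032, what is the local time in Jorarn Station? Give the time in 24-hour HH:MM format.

18:15

February 20, 2032 does not fall between 29 March and 3 October, so daylight saving is not in effect and Zelvik Republic is at UTC−03:45.
17:30 Zelvik Republic + 3h45m = 21:15 UTC.
1 March 2032 is a Monday, so the first Saturday is March 6 and the fourth is March 27.
1 November 2032 is a Monday, so the first Friday is November 5 and the third is November 19.
At the standard offset (UTC−03:00), 21:15 UTC − 3h = 18:15 Jorarn Station standard time.
The standard-time date in Jorarn Station, February 20, 2032, does not fall between 27 March and 19 November, so daylight saving is not in effect and Jorarn Station is at UTC−03:00.
21:15 UTC − 3h = 18:15 Jorarn Station.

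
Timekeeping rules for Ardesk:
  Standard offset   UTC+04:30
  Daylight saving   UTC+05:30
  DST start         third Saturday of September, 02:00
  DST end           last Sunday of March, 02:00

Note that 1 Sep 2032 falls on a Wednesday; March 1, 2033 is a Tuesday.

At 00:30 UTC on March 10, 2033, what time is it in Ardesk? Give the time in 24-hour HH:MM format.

06:00

1 September 2032 is a Wednesday, so the first Saturday is September 4 and the third is September 18.
1 March 2033 is a Tuesday, so Sundays fall on 6, 13, 20, 27; the last is March 27.
At the standard offset (UTC+04:30), 00:30 UTC + 4h30m = 05:00 Ardesk standard time.
Daylight saving runs 18 September 2032 – 27 March 2033; the standard-time date in Ardesk, March 10, 2033, is inside that window, so Ardesk is at UTC+05:30.
00:30 UTC + 5h30m = 06:00 local.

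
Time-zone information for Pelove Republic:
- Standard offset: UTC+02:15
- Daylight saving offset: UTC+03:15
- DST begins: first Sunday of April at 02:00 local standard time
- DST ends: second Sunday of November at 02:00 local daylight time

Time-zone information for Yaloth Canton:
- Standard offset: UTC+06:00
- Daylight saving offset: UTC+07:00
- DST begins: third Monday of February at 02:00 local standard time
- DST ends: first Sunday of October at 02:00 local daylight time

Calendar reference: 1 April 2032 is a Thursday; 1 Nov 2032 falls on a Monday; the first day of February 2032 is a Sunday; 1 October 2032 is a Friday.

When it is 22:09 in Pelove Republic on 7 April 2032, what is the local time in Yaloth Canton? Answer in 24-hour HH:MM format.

1 April 2032 is a Thursday, so the first Sunday is April 4.
1 November 2032 is a Monday, so the first Sunday is November 7 and the second is November 14.
7 April 2032 falls between 4 April and 14 November, so daylight saving is in effect and Pelove Republic is at UTC+03:15.
22:09 Pelove Republic − 3h15m = 18:54 UTC.
1 February 2032 is a Sunday, so the first Monday is February 2 and the third is February 16.
1 October 2032 is a Friday, so the first Sunday is October 3.
At the standard offset (UTC+06:00), 18:54 UTC + 6h = 00:54 Yaloth Canton standard time (rolling into the next day, 8 April 2032).
The standard-time date in Yaloth Canton, 8 April 2032, lies within the daylight-saving period (16 February – 3 October), so Yaloth Canton is on daylight time, UTC+07:00.
18:54 UTC + 7h = 01:54 Yaloth Canton (rolling into the next day, 8 April 2032).

01:54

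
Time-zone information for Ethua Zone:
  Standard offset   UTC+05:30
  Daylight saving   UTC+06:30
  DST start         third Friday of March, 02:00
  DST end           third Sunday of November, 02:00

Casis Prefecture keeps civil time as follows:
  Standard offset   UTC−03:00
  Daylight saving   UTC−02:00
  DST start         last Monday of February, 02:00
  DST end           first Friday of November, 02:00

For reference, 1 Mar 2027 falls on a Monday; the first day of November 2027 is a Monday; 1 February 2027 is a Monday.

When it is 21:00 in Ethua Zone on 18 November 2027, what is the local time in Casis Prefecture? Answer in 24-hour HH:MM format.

11:30

1 March 2027 is a Monday, so the first Friday is March 5 and the third is March 19.
1 November 2027 is a Monday, so the first Sunday is November 7 and the third is November 21.
18 November 2027 falls between 19 March and 21 November, so daylight saving is in effect and Ethua Zone is at UTC+06:30.
21:00 Ethua Zone − 6h30m = 14:30 UTC.
1 February 2027 is a Monday, so Mondays fall on 1, 8, 15, 22; the last is February 22.
1 November 2027 is a Monday, so the first Friday is November 5.
At the standard offset (UTC−03:00), 14:30 UTC − 3h = 11:30 Casis Prefecture standard time.
The standard-time date in Casis Prefecture, 18 November 2027, is outside the daylight-saving period (22 February – 5 November), so Casis Prefecture is on standard time, UTC−03:00.
14:30 UTC − 3h = 11:30 Casis Prefecture.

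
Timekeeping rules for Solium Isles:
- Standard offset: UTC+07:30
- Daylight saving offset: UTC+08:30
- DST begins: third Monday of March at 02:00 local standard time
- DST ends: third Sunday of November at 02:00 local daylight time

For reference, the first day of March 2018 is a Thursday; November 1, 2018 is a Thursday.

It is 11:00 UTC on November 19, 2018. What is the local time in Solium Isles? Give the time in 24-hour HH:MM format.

18:30

1 March 2018 is a Thursday, so the first Monday is March 5 and the third is March 19.
1 November 2018 is a Thursday, so the first Sunday is November 4 and the third is November 18.
At the standard offset (UTC+07:30), 11:00 UTC + 7h30m = 18:30 Solium Isles standard time.
The standard-time date in Solium Isles, November 19, 2018, is outside the daylight-saving period (19 March – 18 November), so Solium Isles is on standard time, UTC+07:30.
11:00 UTC + 7h30m = 18:30 local.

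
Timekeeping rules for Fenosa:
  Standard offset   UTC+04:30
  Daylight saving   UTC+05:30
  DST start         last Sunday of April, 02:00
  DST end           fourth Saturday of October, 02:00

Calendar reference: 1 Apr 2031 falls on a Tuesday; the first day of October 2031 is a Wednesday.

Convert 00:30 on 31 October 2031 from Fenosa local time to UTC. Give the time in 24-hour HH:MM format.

1 April 2031 is a Tuesday, so Sundays fall on 6, 13, 20, 27; the last is April 27.
1 October 2031 is a Wednesday, so the first Saturday is October 4 and the fourth is October 25.
Daylight saving runs 27 April – 25 October; 31 October 2031 is outside that window, so Fenosa is on standard time at UTC+04:30.
00:30 local − 4h30m = 20:00 UTC (rolling into the previous day, 30 October 2031).

20:00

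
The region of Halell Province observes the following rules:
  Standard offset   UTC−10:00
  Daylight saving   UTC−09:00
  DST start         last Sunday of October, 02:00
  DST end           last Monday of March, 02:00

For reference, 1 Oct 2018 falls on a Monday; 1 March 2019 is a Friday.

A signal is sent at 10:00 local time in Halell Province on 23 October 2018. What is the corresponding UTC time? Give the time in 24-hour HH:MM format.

20:00

1 October 2018 is a Monday, so Sundays fall on 7, 14, 21, 28; the last is October 28.
1 March 2019 is a Friday, so Mondays fall on 4, 11, 18, 25; the last is March 25.
Daylight saving runs 28 October 2018 – 25 March 2019; 23 October 2018 is outside that window, so Halell Province is on standard time at UTC−10:00.
10:00 local + 10h = 20:00 UTC.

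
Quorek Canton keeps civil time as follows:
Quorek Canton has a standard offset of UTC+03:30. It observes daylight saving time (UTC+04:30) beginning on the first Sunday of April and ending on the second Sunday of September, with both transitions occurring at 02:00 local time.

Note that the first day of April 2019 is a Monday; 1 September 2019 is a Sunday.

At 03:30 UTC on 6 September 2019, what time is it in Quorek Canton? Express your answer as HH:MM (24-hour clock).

1 April 2019 is a Monday, so the first Sunday is April 7.
1 September 2019 is a Sunday, so the first Sunday is September 1 and the second is September 8.
At the standard offset (UTC+03:30), 03:30 UTC + 3h30m = 07:00 Quorek Canton standard time.
Daylight saving runs 7 April – 8 September; the standard-time date in Quorek Canton, 6 September 2019, is inside that window, so Quorek Canton is at UTC+04:30.
03:30 UTC + 4h30m = 08:00 local.

08:00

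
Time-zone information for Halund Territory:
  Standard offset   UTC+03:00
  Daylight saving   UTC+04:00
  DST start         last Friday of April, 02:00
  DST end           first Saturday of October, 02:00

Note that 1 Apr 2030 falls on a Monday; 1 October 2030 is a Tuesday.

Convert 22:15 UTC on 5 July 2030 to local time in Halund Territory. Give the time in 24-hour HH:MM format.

1 April 2030 is a Monday, so Fridays fall on 5, 12, 19, 26; the last is April 26.
1 October 2030 is a Tuesday, so the first Saturday is October 5.
At the standard offset (UTC+03:00), 22:15 UTC + 3h = 01:15 Halund Territory standard time (rolling into the next day, 6 July 2030).
Daylight saving runs 26 April – 5 October; the standard-time date in Halund Territory, 6 July 2030, is inside that window, so Halund Territory is at UTC+04:00.
22:15 UTC + 4h = 02:15 local (rolling into the next day, 6 July 2030).

02:15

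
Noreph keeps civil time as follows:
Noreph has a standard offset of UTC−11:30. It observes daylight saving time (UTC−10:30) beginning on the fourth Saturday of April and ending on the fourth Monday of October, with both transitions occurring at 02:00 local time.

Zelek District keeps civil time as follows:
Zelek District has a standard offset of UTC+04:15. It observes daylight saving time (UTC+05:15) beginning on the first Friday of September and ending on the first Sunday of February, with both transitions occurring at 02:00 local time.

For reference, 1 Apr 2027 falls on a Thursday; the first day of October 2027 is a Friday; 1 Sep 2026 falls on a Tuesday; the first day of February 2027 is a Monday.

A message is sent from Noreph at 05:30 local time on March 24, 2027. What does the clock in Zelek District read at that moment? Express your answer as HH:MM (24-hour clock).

21:15

1 April 2027 is a Thursday, so the first Saturday is April 3 and the fourth is April 24.
1 October 2027 is a Friday, so the first Monday is October 4 and the fourth is October 25.
March 24, 2027 is outside the daylight-saving period (24 April – 25 October), so Noreph is on standard time, UTC−11:30.
05:30 Noreph + 11h30m = 17:00 UTC.
1 September 2026 is a Tuesday, so the first Friday is September 4.
1 February 2027 is a Monday, so the first Sunday is February 7.
At the standard offset (UTC+04:15), 17:00 UTC + 4h15m = 21:15 Zelek District standard time.
Daylight saving runs 4 September 2026 – 7 February 2027; the standard-time date in Zelek District, March 24, 2027, is outside that window, so Zelek District is on standard time at UTC+04:15.
17:00 UTC + 4h15m = 21:15 Zelek District.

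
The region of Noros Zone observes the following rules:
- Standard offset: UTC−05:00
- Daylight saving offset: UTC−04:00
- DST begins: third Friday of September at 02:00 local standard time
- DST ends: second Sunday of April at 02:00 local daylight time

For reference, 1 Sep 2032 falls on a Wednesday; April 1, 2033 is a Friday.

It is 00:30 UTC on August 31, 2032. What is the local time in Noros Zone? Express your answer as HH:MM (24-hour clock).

1 September 2032 is a Wednesday, so the first Friday is September 3 and the third is September 17.
1 April 2033 is a Friday, so the first Sunday is April 3 and the second is April 10.
At the standard offset (UTC−05:00), 00:30 UTC − 5h = 19:30 Noros Zone standard time (rolling into the previous day, 30 August 2032).
The standard-time date in Noros Zone, August 30, 2032, does not fall between 17 September 2032 and 10 April 2033, so daylight saving is not in effect and Noros Zone is at UTC−05:00.
00:30 UTC − 5h = 19:30 local (rolling into the previous day, 30 August 2032).

19:30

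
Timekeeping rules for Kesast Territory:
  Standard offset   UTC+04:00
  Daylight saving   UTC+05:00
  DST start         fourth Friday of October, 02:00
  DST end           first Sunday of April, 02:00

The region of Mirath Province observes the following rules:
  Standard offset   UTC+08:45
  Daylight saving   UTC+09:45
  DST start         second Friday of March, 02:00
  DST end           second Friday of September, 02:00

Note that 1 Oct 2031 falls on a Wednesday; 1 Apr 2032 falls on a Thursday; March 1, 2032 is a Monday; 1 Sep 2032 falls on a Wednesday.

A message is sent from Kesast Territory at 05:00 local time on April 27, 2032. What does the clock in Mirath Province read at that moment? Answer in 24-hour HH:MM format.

1 October 2031 is a Wednesday, so the first Friday is October 3 and the fourth is October 24.
1 April 2032 is a Thursday, so the first Sunday is April 4.
April 27, 2032 does not fall between 24 October 2031 and 4 April 2032, so daylight saving is not in effect and Kesast Territory is at UTC+04:00.
05:00 Kesast Territory − 4h = 01:00 UTC.
1 March 2032 is a Monday, so the first Friday is March 5 and the second is March 12.
1 September 2032 is a Wednesday, so the first Friday is September 3 and the second is September 10.
At the standard offset (UTC+08:45), 01:00 UTC + 8h45m = 09:45 Mirath Province standard time.
Daylight saving runs 12 March – 10 September; the standard-time date in Mirath Province, April 27, 2032, is inside that window, so Mirath Province is at UTC+09:45.
01:00 UTC + 9h45m = 10:45 Mirath Province.

10:45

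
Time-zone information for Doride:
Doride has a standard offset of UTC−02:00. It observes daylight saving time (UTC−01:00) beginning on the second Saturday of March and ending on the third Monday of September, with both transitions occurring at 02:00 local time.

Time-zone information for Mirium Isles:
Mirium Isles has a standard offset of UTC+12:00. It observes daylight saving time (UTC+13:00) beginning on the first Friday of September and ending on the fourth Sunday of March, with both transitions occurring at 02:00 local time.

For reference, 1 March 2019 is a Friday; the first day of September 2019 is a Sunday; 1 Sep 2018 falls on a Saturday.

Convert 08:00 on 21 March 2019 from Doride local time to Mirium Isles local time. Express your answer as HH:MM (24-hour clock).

22:00

1 March 2019 is a Friday, so the first Saturday is March 2 and the second is March 9.
1 September 2019 is a Sunday, so the first Monday is September 2 and the third is September 16.
Daylight saving runs 9 March – 16 September; 21 March 2019 is inside that window, so Doride is at UTC−01:00.
08:00 Doride + 1h = 09:00 UTC.
1 September 2018 is a Saturday, so the first Friday is September 7.
1 March 2019 is a Friday, so the first Sunday is March 3 and the fourth is March 24.
At the standard offset (UTC+12:00), 09:00 UTC + 12h = 21:00 Mirium Isles standard time.
The standard-time date in Mirium Isles, 21 March 2019, lies within the daylight-saving period (7 September 2018 – 24 March 2019), so Mirium Isles is on daylight time, UTC+13:00.
09:00 UTC + 13h = 22:00 Mirium Isles.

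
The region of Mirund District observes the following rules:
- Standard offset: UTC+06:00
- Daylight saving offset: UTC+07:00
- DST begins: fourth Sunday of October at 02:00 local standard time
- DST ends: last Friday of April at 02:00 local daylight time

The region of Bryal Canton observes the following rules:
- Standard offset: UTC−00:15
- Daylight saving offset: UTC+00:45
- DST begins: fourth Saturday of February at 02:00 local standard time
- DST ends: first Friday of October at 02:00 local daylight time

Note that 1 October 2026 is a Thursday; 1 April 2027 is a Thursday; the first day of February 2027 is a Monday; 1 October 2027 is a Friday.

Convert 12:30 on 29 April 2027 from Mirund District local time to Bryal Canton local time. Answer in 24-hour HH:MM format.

06:15

1 October 2026 is a Thursday, so the first Sunday is October 4 and the fourth is October 25.
1 April 2027 is a Thursday, so Fridays fall on 2, 9, 16, 23, 30; the last is April 30.
29 April 2027 lies within the daylight-saving period (25 October 2026 – 30 April 2027), so Mirund District is on daylight time, UTC+07:00.
12:30 Mirund District − 7h = 05:30 UTC.
1 February 2027 is a Monday, so the first Saturday is February 6 and the fourth is February 27.
1 October 2027 is a Friday, so the first Friday is October 1.
At the standard offset (UTC−00:15), 05:30 UTC − 0h15m = 05:15 Bryal Canton standard time.
Daylight saving runs 27 February – 1 October; the standard-time date in Bryal Canton, 29 April 2027, is inside that window, so Bryal Canton is at UTC+00:45.
05:30 UTC + 0h45m = 06:15 Bryal Canton.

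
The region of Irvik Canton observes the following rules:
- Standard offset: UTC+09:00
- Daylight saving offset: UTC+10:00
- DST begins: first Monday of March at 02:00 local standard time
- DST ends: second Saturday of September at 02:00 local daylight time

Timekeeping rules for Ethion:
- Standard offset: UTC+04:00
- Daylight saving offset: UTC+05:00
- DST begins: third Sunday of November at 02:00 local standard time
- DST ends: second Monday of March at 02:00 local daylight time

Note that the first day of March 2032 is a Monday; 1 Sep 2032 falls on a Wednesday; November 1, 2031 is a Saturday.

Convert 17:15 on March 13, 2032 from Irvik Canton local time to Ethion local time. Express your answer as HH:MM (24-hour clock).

1 March 2032 is a Monday, so the first Monday is March 1.
1 September 2032 is a Wednesday, so the first Saturday is September 4 and the second is September 11.
Daylight saving runs 1 March – 11 September; March 13, 2032 is inside that window, so Irvik Canton is at UTC+10:00.
17:15 Irvik Canton − 10h = 07:15 UTC.
1 November 2031 is a Saturday, so the first Sunday is November 2 and the third is November 16.
1 March 2032 is a Monday, so the first Monday is March 1 and the second is March 8.
At the standard offset (UTC+04:00), 07:15 UTC + 4h = 11:15 Ethion standard time.
The standard-time date in Ethion, March 13, 2032, does not fall between 16 November 2031 and 8 March 2032, so daylight saving is not in effect and Ethion is at UTC+04:00.
07:15 UTC + 4h = 11:15 Ethion.

11:15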